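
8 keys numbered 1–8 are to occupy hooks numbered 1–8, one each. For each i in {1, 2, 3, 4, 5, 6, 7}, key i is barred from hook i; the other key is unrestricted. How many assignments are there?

16687

Let Aᵢ (for 1 ≤ i ≤ 7) be the placements that put key i in its forbidden hook. Any j of these fix j positions, leaving (8−j)! ways to fill the rest, and there are C(7,j) ways to pick which j.
By inclusion–exclusion, the number of valid placements is Σ_{j=0}^{7} (−1)^j C(7,j)·(8−j)!.
Computing: 40320 − 35280 + 15120 − 4200 + 840 − 126 + 14 − 1 = 16687.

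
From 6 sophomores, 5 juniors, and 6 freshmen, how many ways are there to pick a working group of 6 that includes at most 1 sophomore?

Split by how many sophomores are chosen (0 through 1).
Sum: C(6,0)·C(11,6) + C(6,1)·C(11,5) = 462 + 2772 = 3234.

3234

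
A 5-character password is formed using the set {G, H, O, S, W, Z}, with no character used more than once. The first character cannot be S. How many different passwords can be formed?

600

The first character has 6−1 = 5 choices (anything except S).
The remaining 4 characters are filled from the other 5 symbols without repetition: 5 × 4 × 3 × 2 = 120.
Total: 5 × 120 = 600.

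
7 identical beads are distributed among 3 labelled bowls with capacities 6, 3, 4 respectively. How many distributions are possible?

19

Ignoring the caps, the number of non-negative solutions to x_1+…+x_3 = 7 is C(9,2) = 36.
Subtract solutions that violate a single cap (substitute x_i' = x_i − (cap_i+1)): x_1 ≥ 7 gives C(2,2) = 1; x_2 ≥ 4 gives C(5,2) = 10; x_3 ≥ 5 gives C(4,2) = 6. Together 17.
No two caps can be exceeded simultaneously, so the pair terms are all 0.
By inclusion–exclusion the count is 36 − 17 + 0 = 19.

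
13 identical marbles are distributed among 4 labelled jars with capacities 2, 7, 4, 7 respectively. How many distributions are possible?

75

Without the upper bounds there are C(16,3) = 560 ways to split 13 among 4 jars.
Subtract solutions that violate a single cap (substitute x_i' = x_i − (cap_i+1)): x_1 ≥ 3 gives C(13,3) = 286; x_2 ≥ 8 gives C(8,3) = 56; x_3 ≥ 5 gives C(11,3) = 165; x_4 ≥ 8 gives C(8,3) = 56. Together 563.
Add back pairs where two caps are both exceeded: 10 + 56 + 10 + 1 + 0 + 1 = 78.
By inclusion–exclusion the count is 560 − 563 + 78 = 75.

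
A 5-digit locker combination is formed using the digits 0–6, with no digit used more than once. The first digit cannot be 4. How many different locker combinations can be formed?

The first digit has 7−1 = 6 choices (anything except 4).
The remaining 4 digits are filled from the other 6 symbols without repetition: 6 × 5 × 4 × 3 = 360.
Total: 6 × 360 = 2160.

2160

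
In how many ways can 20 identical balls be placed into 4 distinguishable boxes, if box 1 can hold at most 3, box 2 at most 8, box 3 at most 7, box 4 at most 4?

10

By stars and bars, unrestricted non-negative solutions to x_1+…+x_4 = 20 number C(20+3,3) = 1771.
Subtract solutions that violate a single cap (substitute x_i' = x_i − (cap_i+1)): x_1 ≥ 4 gives C(19,3) = 969; x_2 ≥ 9 gives C(14,3) = 364; x_3 ≥ 8 gives C(15,3) = 455; x_4 ≥ 5 gives C(18,3) = 816. Together 2604.
Add back pairs where two caps are both exceeded: 120 + 165 + 364 + 20 + 84 + 120 = 873.
Subtract triples: 0 + 10 + 20 + 0 = 30.
By inclusion–exclusion the count is 1771 − 2604 + 873 − 30 = 10.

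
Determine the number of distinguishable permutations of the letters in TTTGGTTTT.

TTTGGTTTT has 9 letters with G appearing twice and T appearing 7 times.
The number of distinct arrangements is 9!/(7!·2!) = 362880/10080 = 36.

36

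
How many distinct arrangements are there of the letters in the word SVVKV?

SVVKV has 5 letters with V appearing 3 times.
Dividing 5! = 120 by 3! = 6 for the repeated letters gives 20.

20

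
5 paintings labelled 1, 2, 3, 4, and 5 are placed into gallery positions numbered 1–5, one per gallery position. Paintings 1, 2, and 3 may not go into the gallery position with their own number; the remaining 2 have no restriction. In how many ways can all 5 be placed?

64

Let Aᵢ (for i ∈ {1, 2, 3}) be the placements that put painting i in its forbidden gallery position. Any j of these fix j positions, leaving (5−j)! ways to fill the rest, and there are C(3,j) ways to pick which j.
By inclusion–exclusion, the number of valid placements is Σ_{j=0}^{3} (−1)^j C(3,j)·(5−j)!.
Computing: 120 − 72 + 18 − 2 = 64.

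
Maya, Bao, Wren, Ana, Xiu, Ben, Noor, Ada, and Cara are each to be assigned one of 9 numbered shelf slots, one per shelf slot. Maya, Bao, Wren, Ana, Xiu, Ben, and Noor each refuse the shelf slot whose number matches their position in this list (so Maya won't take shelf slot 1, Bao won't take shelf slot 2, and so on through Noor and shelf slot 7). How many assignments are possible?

Let Aᵢ (for 1 ≤ i ≤ 7) be the placements that put person i in their forbidden shelf slot. Any j of these fix j positions, leaving (9−j)! ways to fill the rest, and there are C(7,j) ways to pick which j.
By inclusion–exclusion, the number of valid placements is Σ_{j=0}^{7} (−1)^j C(7,j)·(9−j)!.
Computing: 362880 − 282240 + 105840 − 25200 + 4200 − 504 + 42 − 2 = 165016.

165016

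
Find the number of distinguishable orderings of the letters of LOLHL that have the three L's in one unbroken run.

6

Treat the 3 copies of L as a single block. The multiset to arrange is then {LLL, H, O}, 3 items in all.
All 3 items are distinct, so there are (3)! = 6 arrangements.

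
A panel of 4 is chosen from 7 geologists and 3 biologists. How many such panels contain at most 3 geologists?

Split by how many geologists are chosen (0 through 3).
Sum: C(7,0)·C(3,4) + C(7,1)·C(3,3) + C(7,2)·C(3,2) + C(7,3)·C(3,1) = 0 + 7 + 63 + 105 = 175.

175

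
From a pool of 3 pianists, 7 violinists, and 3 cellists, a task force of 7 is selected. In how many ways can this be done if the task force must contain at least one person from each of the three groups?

1477

Unrestricted: C(13,7) = 1716 ways to pick any 7 of the 13.
Selections missing a whole group: no pianists → C(10,7) = 120; no violinists → C(6,7) = 0; no cellists → C(10,7) = 120.
Add back selections omitting two groups (i.e. drawn from a single group): C(3,7) + C(7,7) + C(3,7) = 1.
By inclusion–exclusion: 1716 − 240 + 1 = 1477.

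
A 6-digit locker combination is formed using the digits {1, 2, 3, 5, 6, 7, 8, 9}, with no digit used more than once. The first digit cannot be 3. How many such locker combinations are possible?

The first digit has 8−1 = 7 choices (anything except 3).
The remaining 5 digits are filled from the other 7 symbols without repetition: 7 × 6 × 5 × 4 × 3 = 2520.
Total: 7 × 2520 = 17640.

17640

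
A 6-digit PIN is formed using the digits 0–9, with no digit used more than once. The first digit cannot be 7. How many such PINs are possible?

The first digit has 10−1 = 9 choices (anything except 7).
The remaining 5 digits are filled from the other 9 symbols without repetition: 9 × 8 × 7 × 6 × 5 = 15120.
Total: 9 × 15120 = 136080.

136080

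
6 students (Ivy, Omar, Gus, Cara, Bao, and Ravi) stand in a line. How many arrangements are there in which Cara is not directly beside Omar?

Of the 6! = 720 arrangements, those with Cara and Omar adjacent number 2 × 5! = 240 (treat the pair as a block with 2 internal orders).
So 720 − 240 = 480 arrangements keep them apart.

480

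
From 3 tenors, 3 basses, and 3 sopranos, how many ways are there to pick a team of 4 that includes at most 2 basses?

120

Split by how many basses are chosen (0 through 2).
Sum: C(3,0)·C(6,4) + C(3,1)·C(6,3) + C(3,2)·C(6,2) = 15 + 60 + 45 = 120.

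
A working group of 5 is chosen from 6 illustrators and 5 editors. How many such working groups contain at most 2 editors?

Split by how many editors are chosen (0 through 2).
Sum: C(5,0)·C(6,5) + C(5,1)·C(6,4) + C(5,2)·C(6,3) = 6 + 75 + 200 = 281.

281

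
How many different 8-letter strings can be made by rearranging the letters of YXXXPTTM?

YXXXPTTM has 8 letters with T appearing twice and X appearing 3 times.
So there are 8! / (3!·2!) = 3360 distinguishable arrangements.

3360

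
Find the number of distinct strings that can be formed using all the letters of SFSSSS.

6

Letter multiplicities in SFSSSS: F×1, S×5.
Dividing 6! = 720 by 5! = 120 for the repeated letters gives 6.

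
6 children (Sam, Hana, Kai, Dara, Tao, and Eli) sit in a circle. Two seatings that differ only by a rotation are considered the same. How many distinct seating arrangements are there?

Seat Sam anywhere (absorbing the rotational symmetry), then permute the other 5: (5)! = 120.

120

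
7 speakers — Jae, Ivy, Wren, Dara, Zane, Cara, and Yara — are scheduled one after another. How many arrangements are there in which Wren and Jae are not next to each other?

3600

There are 7! = 5040 arrangements in all. If Wren and Jae are adjacent, merging them into one block gives 2·(6)! = 1440 arrangements.
So 5040 − 1440 = 3600 arrangements keep them apart.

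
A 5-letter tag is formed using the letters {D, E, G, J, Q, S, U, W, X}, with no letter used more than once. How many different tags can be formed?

This is a permutation of 5 out of 9: P(9,5) = 9!/4!.
That product is 9 × 8 × 7 × 6 × 5 = 15120.

15120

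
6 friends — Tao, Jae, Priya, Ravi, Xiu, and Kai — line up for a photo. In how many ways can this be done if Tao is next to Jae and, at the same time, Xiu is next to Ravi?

Treat {Tao,Jae} as one block (2 orders) and {Xiu,Ravi} as another (2 orders).
That leaves 4 units to arrange: 2 × 2 × 4! = 4 × 24 = 96.

96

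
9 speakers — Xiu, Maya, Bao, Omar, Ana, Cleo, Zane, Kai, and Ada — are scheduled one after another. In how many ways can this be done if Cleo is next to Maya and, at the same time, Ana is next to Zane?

Treat {Cleo,Maya} as one block (2 orders) and {Ana,Zane} as another (2 orders).
That leaves 7 units to arrange: 2 × 2 × 7! = 4 × 5040 = 20160.

20160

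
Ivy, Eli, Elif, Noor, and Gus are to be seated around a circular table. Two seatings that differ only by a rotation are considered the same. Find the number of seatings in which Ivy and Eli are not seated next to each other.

12

All circular seatings of 5 people number (4)! = 24.
Seatings with Ivy beside Eli: treat them as a block with 2 internal orders, giving 2 × (3)! = 12.
Subtracting, 24 − 12 = 12.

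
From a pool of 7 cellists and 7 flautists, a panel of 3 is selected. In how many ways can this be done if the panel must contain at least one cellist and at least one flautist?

294

Total 3-person selections from all 14: C(14,3) = 364.
Subtract selections that omit an entire group: no cellists → C(7,3) = 35; no flautists → C(7,3) = 35.
Both groups omitted at once is impossible, so 364 − 70 = 294.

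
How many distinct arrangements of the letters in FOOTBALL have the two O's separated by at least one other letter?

7560

Total arrangements of FOOTBALL: 8!/(2!·2!) = 10080.
Arrangements with the O's together: treat OO as one letter, giving (7)!/(2!) = 2520.
Hence 10080 − 2520 = 7560.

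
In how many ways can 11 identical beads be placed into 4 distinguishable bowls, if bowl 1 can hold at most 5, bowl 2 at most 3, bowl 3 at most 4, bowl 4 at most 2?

Without the upper bounds there are C(14,3) = 364 ways to split 11 among 4 bowls.
Subtract solutions that violate a single cap (substitute x_i' = x_i − (cap_i+1)): x_1 ≥ 6 gives C(8,3) = 56; x_2 ≥ 4 gives C(10,3) = 120; x_3 ≥ 5 gives C(9,3) = 84; x_4 ≥ 3 gives C(11,3) = 165. Together 425.
Add back pairs where two caps are both exceeded: 4 + 1 + 10 + 10 + 35 + 20 = 80.
By inclusion–exclusion the count is 364 − 425 + 80 = 19.

19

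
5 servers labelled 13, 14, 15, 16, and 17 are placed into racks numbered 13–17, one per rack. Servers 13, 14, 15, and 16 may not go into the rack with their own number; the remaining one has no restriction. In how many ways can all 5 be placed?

Let Aᵢ (for 13 ≤ i ≤ 16) be the placements that put server i in its forbidden rack. Any j of these fix j positions, leaving (5−j)! ways to fill the rest, and there are C(4,j) ways to pick which j.
By inclusion–exclusion, the number of valid placements is Σ_{j=0}^{4} (−1)^j C(4,j)·(5−j)!.
Computing: 120 − 96 + 36 − 8 + 1 = 53.

53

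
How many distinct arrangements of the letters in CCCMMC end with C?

10

Fix C in the last position and arrange the remaining 5 letters.
Those 5 letters have C appearing 3 times and M appearing twice, giving (5)!/(3!·2!) = 10.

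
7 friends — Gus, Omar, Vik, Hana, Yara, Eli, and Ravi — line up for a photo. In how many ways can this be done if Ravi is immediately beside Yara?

1440

Place the 5 others and the Ravi-Yara pair as 6 objects in a line; the pair has 2 internal arrangements.
That gives 2 × 6! = 2 × 720 = 1440.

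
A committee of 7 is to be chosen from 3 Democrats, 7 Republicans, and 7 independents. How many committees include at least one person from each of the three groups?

15778

Total 7-person selections from all 17: C(17,7) = 19448.
Selections missing a whole group: no Democrats → C(14,7) = 3432; no Republicans → C(10,7) = 120; no independents → C(10,7) = 120.
Add back selections omitting two groups (i.e. drawn from a single group): C(3,7) + C(7,7) + C(7,7) = 2.
By inclusion–exclusion: 19448 − 3672 + 2 = 15778.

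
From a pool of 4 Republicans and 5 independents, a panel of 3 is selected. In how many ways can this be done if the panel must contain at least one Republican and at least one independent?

70

Unrestricted: C(9,3) = 84 ways to pick any 3 of the 9.
Subtract selections that omit an entire group: no Republicans → C(5,3) = 10; no independents → C(4,3) = 4.
Both groups omitted at once is impossible, so 84 − 14 = 70.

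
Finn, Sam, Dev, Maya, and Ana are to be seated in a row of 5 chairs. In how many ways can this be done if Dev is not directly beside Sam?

There are 5! = 120 arrangements in all. If Dev and Sam are adjacent, merging them into one block gives 2·(4)! = 48 arrangements.
Complementary counting: 120 − 48 = 72.

72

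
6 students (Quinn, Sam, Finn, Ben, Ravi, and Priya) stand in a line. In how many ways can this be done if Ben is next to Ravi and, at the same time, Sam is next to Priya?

Treat {Ben,Ravi} as one block (2 orders) and {Sam,Priya} as another (2 orders).
That leaves 4 units to arrange: 2 × 2 × 4! = 4 × 24 = 96.

96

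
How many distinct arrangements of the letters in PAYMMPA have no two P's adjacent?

Total arrangements of PAYMMPA: 7!/(2!·2!·2!) = 630.
If the two P's are adjacent, glue them into one block, leaving 6 items to arrange: (6)!/(2!·2!) = 180 ways.
Subtracting, 630 − 180 = 450 arrangements keep the P's apart.

450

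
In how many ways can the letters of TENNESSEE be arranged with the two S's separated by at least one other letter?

Total arrangements of TENNESSEE: 9!/(4!·2!·2!) = 3780.
Arrangements with the S's together: treat SS as one letter, giving (8)!/(4!·2!) = 840.
Subtracting, 3780 − 840 = 2940 arrangements keep the S's apart.

2940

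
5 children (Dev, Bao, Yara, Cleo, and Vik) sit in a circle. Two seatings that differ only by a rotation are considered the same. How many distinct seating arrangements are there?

24

Fix one person's seat to break rotational symmetry; the remaining 4 people can be arranged in (4)! = 24 ways.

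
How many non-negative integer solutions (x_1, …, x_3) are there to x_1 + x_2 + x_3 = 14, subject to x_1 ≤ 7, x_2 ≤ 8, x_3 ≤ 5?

Without the upper bounds there are C(16,2) = 120 ways to split 14 among 3 variables.
Subtract solutions that violate a single cap (substitute x_i' = x_i − (cap_i+1)): x_1 ≥ 8 gives C(8,2) = 28; x_2 ≥ 9 gives C(7,2) = 21; x_3 ≥ 6 gives C(10,2) = 45. Together 94.
Add back pairs where two caps are both exceeded: 0 + 1 + 0 = 1.
By inclusion–exclusion the count is 120 − 94 + 1 = 27.

27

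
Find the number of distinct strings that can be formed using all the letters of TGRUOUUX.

The 8 letters of TGRUOUUX have repeats: U appearing 3 times.
Dividing 8! = 40320 by 3! = 6 for the repeated letters gives 6720.

6720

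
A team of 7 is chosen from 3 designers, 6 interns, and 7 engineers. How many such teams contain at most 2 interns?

Split by how many interns are chosen (0 through 2).
Sum: C(6,0)·C(10,7) + C(6,1)·C(10,6) + C(6,2)·C(10,5) = 120 + 1260 + 3780 = 5160.

5160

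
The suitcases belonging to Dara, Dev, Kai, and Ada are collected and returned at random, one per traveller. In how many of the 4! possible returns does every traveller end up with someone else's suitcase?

This is the derangement count D_4: permutations of 4 items with no fixed point.
By inclusion–exclusion this is Σ_{j=0}^{4} (−1)^j C(4,j)·(4−j)!.
Computing: 24 − 24 + 12 − 4 + 1 = 9.

9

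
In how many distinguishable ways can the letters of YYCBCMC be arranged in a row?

Letter multiplicities in YYCBCMC: B×1, C×3, M×1, Y×2.
So there are 7! / (3!·2!) = 420 distinguishable arrangements.

420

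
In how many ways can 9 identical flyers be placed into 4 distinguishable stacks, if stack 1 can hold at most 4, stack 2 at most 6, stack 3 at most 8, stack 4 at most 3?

119

Without the upper bounds there are C(12,3) = 220 ways to split 9 among 4 stacks.
Subtract solutions that violate a single cap (substitute x_i' = x_i − (cap_i+1)): x_1 ≥ 5 gives C(7,3) = 35; x_2 ≥ 7 gives C(5,3) = 10; x_3 ≥ 9 gives C(3,3) = 1; x_4 ≥ 4 gives C(8,3) = 56. Together 102.
Add back pairs where two caps are both exceeded: 0 + 0 + 1 + 0 + 0 + 0 = 1.
By inclusion–exclusion the count is 220 − 102 + 1 = 119.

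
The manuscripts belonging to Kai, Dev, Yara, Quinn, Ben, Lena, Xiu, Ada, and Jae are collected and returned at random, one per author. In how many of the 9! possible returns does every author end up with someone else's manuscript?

This is the derangement count D_9: permutations of 9 items with no fixed point.
By inclusion–exclusion this is Σ_{j=0}^{9} (−1)^j C(9,j)·(9−j)!.
Computing: 362880 − 362880 + 181440 − 60480 + 15120 − 3024 + 504 − 72 + 9 − 1 = 133496.

133496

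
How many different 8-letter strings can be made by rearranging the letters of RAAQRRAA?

280

Letter multiplicities in RAAQRRAA: A×4, Q×1, R×3.
The number of distinct arrangements is 8!/(4!·3!) = 40320/144 = 280.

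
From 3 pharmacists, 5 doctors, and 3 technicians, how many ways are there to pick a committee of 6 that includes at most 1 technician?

Split by how many technicians are chosen (0 through 1).
Sum: C(3,0)·C(8,6) + C(3,1)·C(8,5) = 28 + 168 = 196.

196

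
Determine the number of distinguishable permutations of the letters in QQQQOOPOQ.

504

Letter multiplicities in QQQQOOPOQ: O×3, P×1, Q×5.
Dividing 9! = 362880 by 5!·3! = 720 for the repeated letters gives 504.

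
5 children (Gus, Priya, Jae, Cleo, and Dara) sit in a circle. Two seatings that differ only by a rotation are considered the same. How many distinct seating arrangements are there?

Fix one person's seat to break rotational symmetry; the remaining 4 people can be arranged in (4)! = 24 ways.

24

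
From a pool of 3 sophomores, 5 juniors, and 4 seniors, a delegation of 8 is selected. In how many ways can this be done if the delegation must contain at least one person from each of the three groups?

485

Unrestricted: C(12,8) = 495 ways to pick any 8 of the 12.
Subtract selections that omit an entire group: no sophomores → C(9,8) = 9; no juniors → C(7,8) = 0; no seniors → C(8,8) = 1.
Add back selections omitting two groups (i.e. drawn from a single group): C(3,8) + C(5,8) + C(4,8) = 0.
By inclusion–exclusion: 495 − 10 + 0 = 485.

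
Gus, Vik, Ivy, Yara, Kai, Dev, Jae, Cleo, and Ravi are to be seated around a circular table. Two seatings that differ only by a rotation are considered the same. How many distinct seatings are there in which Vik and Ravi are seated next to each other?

10080

Treat {Vik, Ravi} as one unit (2 internal orders) and seat the resulting 8 units around the table: (7)! circular arrangements.
So 2 × (7)! = 2 × 5040 = 10080.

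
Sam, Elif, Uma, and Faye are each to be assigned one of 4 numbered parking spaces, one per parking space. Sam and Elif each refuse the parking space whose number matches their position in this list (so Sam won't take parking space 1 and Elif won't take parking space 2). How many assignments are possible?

14

Let Aᵢ (for i ∈ {1, 2}) be the placements that put person i in their forbidden parking space. Any j of these fix j positions, leaving (4−j)! ways to fill the rest, and there are C(2,j) ways to pick which j.
By inclusion–exclusion, the number of valid placements is Σ_{j=0}^{2} (−1)^j C(2,j)·(4−j)!.
Computing: 24 − 12 + 2 = 14.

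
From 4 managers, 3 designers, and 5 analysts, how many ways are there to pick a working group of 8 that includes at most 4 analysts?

Split by how many analysts are chosen (0 through 4).
Sum: C(5,0)·C(7,8) + C(5,1)·C(7,7) + C(5,2)·C(7,6) + C(5,3)·C(7,5) + C(5,4)·C(7,4) = 0 + 5 + 70 + 210 + 175 = 460.

460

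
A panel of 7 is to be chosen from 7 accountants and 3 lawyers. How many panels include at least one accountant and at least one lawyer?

119

Unrestricted: C(10,7) = 120 ways to pick any 7 of the 10.
Selections missing a whole group: no accountants → C(3,7) = 0; no lawyers → C(7,7) = 1.
Both groups omitted at once is impossible, so 120 − 1 = 119.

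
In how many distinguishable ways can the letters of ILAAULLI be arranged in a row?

The 8 letters of ILAAULLI have repeats: A appearing twice, I appearing twice, and L appearing 3 times.
Dividing 8! = 40320 by 3!·2!·2! = 24 for the repeated letters gives 1680.

1680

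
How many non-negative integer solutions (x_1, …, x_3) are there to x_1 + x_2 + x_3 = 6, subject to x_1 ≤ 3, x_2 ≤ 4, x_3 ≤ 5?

By stars and bars, unrestricted non-negative solutions to x_1+…+x_3 = 6 number C(6+2,2) = 28.
Subtract solutions that violate a single cap (substitute x_i' = x_i − (cap_i+1)): x_1 ≥ 4 gives C(4,2) = 6; x_2 ≥ 5 gives C(3,2) = 3; x_3 ≥ 6 gives C(2,2) = 1. Together 10.
No two caps can be exceeded simultaneously, so the pair terms are all 0.
By inclusion–exclusion the count is 28 − 10 + 0 = 18.

18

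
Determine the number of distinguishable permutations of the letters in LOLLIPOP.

LOLLIPOP has 8 letters with L appearing 3 times, O appearing twice, and P appearing twice.
Dividing 8! = 40320 by 3!·2!·2! = 24 for the repeated letters gives 1680.

1680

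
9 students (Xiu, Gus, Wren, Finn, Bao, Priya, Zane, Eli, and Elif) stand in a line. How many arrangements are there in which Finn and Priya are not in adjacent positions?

282240

Of the 9! = 362880 arrangements, those with Finn and Priya adjacent number 2 × 8! = 80640 (treat the pair as a block with 2 internal orders).
So 362880 − 80640 = 282240 arrangements keep them apart.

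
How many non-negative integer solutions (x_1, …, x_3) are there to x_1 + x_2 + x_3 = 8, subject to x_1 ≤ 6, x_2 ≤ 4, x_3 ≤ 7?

31

Without the upper bounds there are C(10,2) = 45 ways to split 8 among 3 variables.
Subtract solutions that violate a single cap (substitute x_i' = x_i − (cap_i+1)): x_1 ≥ 7 gives C(3,2) = 3; x_2 ≥ 5 gives C(5,2) = 10; x_3 ≥ 8 gives C(2,2) = 1. Together 14.
No two caps can be exceeded simultaneously, so the pair terms are all 0.
By inclusion–exclusion the count is 45 − 14 + 0 = 31.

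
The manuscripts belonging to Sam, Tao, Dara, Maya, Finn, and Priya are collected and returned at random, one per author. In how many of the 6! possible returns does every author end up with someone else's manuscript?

265

Count assignments avoiding every fixed point. For any j of the 6 authors fixed to their own manuscript, the other 6−j can be arranged in (6−j)! ways.
By inclusion–exclusion this is Σ_{j=0}^{6} (−1)^j C(6,j)·(6−j)!.
Computing: 720 − 720 + 360 − 120 + 30 − 6 + 1 = 265.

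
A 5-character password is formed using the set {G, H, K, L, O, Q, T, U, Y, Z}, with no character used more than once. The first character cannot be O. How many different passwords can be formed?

The first character has 10−1 = 9 choices (anything except O).
The remaining 4 characters are filled from the other 9 symbols without repetition: 9 × 8 × 7 × 6 = 3024.
Total: 9 × 3024 = 27216.

27216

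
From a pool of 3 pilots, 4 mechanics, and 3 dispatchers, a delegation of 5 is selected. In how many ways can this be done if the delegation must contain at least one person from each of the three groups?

Total 5-person selections from all 10: C(10,5) = 252.
Selections missing a whole group: no pilots → C(7,5) = 21; no mechanics → C(6,5) = 6; no dispatchers → C(7,5) = 21.
Add back selections omitting two groups (i.e. drawn from a single group): C(3,5) + C(4,5) + C(3,5) = 0.
By inclusion–exclusion: 252 − 48 + 0 = 204.

204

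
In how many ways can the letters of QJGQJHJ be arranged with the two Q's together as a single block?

Treat the 2 copies of Q as a single block. The multiset to arrange is then {QQ, G, H, J, J, J}, 6 items in all.
That gives (6)!/(3!) = 120 arrangements.

120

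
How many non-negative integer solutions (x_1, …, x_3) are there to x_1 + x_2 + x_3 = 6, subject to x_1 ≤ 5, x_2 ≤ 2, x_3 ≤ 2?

By stars and bars, unrestricted non-negative solutions to x_1+…+x_3 = 6 number C(6+2,2) = 28.
Subtract solutions that violate a single cap (substitute x_i' = x_i − (cap_i+1)): x_1 ≥ 6 gives C(2,2) = 1; x_2 ≥ 3 gives C(5,2) = 10; x_3 ≥ 3 gives C(5,2) = 10. Together 21.
Add back pairs where two caps are both exceeded: 0 + 0 + 1 = 1.
By inclusion–exclusion the count is 28 − 21 + 1 = 8.

8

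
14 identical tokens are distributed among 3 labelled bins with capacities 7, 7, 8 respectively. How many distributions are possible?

43

Without the upper bounds there are C(16,2) = 120 ways to split 14 among 3 bins.
Subtract solutions that violate a single cap (substitute x_i' = x_i − (cap_i+1)): x_1 ≥ 8 gives C(8,2) = 28; x_2 ≥ 8 gives C(8,2) = 28; x_3 ≥ 9 gives C(7,2) = 21. Together 77.
No two caps can be exceeded simultaneously, so the pair terms are all 0.
By inclusion–exclusion the count is 120 − 77 + 0 = 43.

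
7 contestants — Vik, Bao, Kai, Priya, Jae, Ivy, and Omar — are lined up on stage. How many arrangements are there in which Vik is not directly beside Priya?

Of the 7! = 5040 arrangements, those with Vik and Priya adjacent number 2 × 6! = 1440 (treat the pair as a block with 2 internal orders).
So 5040 − 1440 = 3600 arrangements keep them apart.

3600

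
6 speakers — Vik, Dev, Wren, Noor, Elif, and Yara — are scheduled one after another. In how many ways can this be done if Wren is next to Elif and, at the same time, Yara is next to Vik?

Treat {Wren,Elif} as one block (2 orders) and {Yara,Vik} as another (2 orders).
That leaves 4 units to arrange: 2 × 2 × 4! = 4 × 24 = 96.

96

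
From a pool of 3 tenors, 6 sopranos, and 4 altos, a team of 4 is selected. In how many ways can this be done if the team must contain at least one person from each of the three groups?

Unrestricted: C(13,4) = 715 ways to pick any 4 of the 13.
Selections missing a whole group: no tenors → C(10,4) = 210; no sopranos → C(7,4) = 35; no altos → C(9,4) = 126.
Add back selections omitting two groups (i.e. drawn from a single group): C(3,4) + C(6,4) + C(4,4) = 16.
By inclusion–exclusion: 715 − 371 + 16 = 360.

360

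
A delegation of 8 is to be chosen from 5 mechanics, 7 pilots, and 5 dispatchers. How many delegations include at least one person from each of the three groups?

Total 8-person selections from all 17: C(17,8) = 24310.
Subtract selections that omit an entire group: no mechanics → C(12,8) = 495; no pilots → C(10,8) = 45; no dispatchers → C(12,8) = 495.
Add back selections omitting two groups (i.e. drawn from a single group): C(5,8) + C(7,8) + C(5,8) = 0.
By inclusion–exclusion: 24310 − 1035 + 0 = 23275.

23275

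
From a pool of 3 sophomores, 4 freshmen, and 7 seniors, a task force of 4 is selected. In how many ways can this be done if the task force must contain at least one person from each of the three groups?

462

With no constraint there are C(14,4) = 1001 possible selections.
Subtract selections that omit an entire group: no sophomores → C(11,4) = 330; no freshmen → C(10,4) = 210; no seniors → C(7,4) = 35.
Add back selections omitting two groups (i.e. drawn from a single group): C(3,4) + C(4,4) + C(7,4) = 36.
By inclusion–exclusion: 1001 − 575 + 36 = 462.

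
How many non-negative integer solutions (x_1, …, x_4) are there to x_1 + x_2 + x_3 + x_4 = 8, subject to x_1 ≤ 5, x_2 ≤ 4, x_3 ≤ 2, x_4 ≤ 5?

70

Ignoring the caps, the number of non-negative solutions to x_1+…+x_4 = 8 is C(11,3) = 165.
Subtract solutions that violate a single cap (substitute x_i' = x_i − (cap_i+1)): x_1 ≥ 6 gives C(5,3) = 10; x_2 ≥ 5 gives C(6,3) = 20; x_3 ≥ 3 gives C(8,3) = 56; x_4 ≥ 6 gives C(5,3) = 10. Together 96.
Add back pairs where two caps are both exceeded: 0 + 0 + 0 + 1 + 0 + 0 = 1.
By inclusion–exclusion the count is 165 − 96 + 1 = 70.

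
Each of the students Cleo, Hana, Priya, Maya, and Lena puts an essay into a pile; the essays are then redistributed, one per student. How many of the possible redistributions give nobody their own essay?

44

Let Aᵢ be the assignments in which student i gets their own essay. We want the size of the complement of A₁∪…∪A_5.
By inclusion–exclusion this is Σ_{j=0}^{5} (−1)^j C(5,j)·(5−j)!.
Computing: 120 − 120 + 60 − 20 + 5 − 1 = 44.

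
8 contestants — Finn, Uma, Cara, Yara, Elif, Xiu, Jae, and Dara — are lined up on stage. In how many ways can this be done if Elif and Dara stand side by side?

10080

Place the 6 others and the Elif-Dara pair as 7 objects in a line; the pair has 2 internal arrangements.
So the count is 2·(7)! = 10080.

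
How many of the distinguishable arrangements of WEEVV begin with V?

With the first slot taken by V, it remains to arrange the other 4 letters (WEEV).
Those 4 letters have E appearing twice, giving (4)!/(2!) = 12.

12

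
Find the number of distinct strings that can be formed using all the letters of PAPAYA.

60

PAPAYA has 6 letters with A appearing 3 times and P appearing twice.
The number of distinct arrangements is 6!/(3!·2!) = 720/12 = 60.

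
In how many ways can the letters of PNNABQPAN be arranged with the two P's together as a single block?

3360

Treat the 2 copies of P as a single block. The multiset to arrange is then {PP, A, A, B, N, N, N, Q}, 8 items in all.
That gives (8)!/(3!·2!) = 3360 arrangements.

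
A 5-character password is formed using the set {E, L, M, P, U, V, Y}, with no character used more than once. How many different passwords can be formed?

2520

This is a permutation of 5 out of 7: P(7,5) = 7!/2!.
7 × 6 × 5 × 4 × 3 = 2520.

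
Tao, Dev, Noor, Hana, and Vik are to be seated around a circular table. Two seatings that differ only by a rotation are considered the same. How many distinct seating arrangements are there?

Seat Tao anywhere (absorbing the rotational symmetry), then permute the other 4: (4)! = 24.

24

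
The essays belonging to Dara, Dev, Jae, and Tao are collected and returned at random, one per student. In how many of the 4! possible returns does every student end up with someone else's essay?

9

Let Aᵢ be the assignments in which student i gets their own essay. We want the size of the complement of A₁∪…∪A_4.
By inclusion–exclusion this is Σ_{j=0}^{4} (−1)^j C(4,j)·(4−j)!.
Computing: 24 − 24 + 12 − 4 + 1 = 9.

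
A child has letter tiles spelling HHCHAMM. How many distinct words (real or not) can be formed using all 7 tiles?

420

HHCHAMM has 7 letters with H appearing 3 times and M appearing twice.
So there are 7! / (3!·2!) = 420 distinguishable arrangements.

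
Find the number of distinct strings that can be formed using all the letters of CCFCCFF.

35

The 7 letters of CCFCCFF have repeats: C appearing 4 times and F appearing 3 times.
Dividing 7! = 5040 by 4!·3! = 144 for the repeated letters gives 35.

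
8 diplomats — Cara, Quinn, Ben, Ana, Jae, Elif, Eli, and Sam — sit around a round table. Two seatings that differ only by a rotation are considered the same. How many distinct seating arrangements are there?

5040

Fix one person's seat to break rotational symmetry; the remaining 7 people can be arranged in (7)! = 5040 ways.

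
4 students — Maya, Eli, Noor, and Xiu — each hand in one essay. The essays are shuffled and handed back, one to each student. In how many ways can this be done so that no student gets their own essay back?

9

Count assignments avoiding every fixed point. For any j of the 4 students fixed to their own essay, the other 4−j can be arranged in (4−j)! ways.
By inclusion–exclusion this is Σ_{j=0}^{4} (−1)^j C(4,j)·(4−j)!.
Computing: 24 − 24 + 12 − 4 + 1 = 9.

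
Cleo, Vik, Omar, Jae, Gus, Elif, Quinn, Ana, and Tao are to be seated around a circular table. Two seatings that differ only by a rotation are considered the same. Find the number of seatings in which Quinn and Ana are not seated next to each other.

30240

Without the restriction there are (8)! = 40320 seatings.
Those with Quinn next to Ana: fuse the pair into one unit and seat 8 units around a circle — 2·(7)! = 10080.
Subtracting, 40320 − 10080 = 30240.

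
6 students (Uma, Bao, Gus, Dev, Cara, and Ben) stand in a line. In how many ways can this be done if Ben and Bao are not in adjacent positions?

Of the 6! = 720 arrangements, those with Ben and Bao adjacent number 2 × 5! = 240 (treat the pair as a block with 2 internal orders).
So 720 − 240 = 480 arrangements keep them apart.

480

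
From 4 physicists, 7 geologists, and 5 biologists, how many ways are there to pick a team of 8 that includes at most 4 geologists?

Split by how many geologists are chosen (0 through 4).
Sum: C(7,0)·C(9,8) + C(7,1)·C(9,7) + C(7,2)·C(9,6) + C(7,3)·C(9,5) + C(7,4)·C(9,4) = 9 + 252 + 1764 + 4410 + 4410 = 10845.

10845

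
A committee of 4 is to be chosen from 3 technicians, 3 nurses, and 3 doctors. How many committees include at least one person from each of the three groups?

With no constraint there are C(9,4) = 126 possible selections.
Subtract selections that omit an entire group: no technicians → C(6,4) = 15; no nurses → C(6,4) = 15; no doctors → C(6,4) = 15.
Add back selections omitting two groups (i.e. drawn from a single group): C(3,4) + C(3,4) + C(3,4) = 0.
By inclusion–exclusion: 126 − 45 + 0 = 81.

81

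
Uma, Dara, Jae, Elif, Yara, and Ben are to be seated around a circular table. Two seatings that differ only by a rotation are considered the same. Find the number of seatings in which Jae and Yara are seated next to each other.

48

Glue Jae and Yara into a block (2 internal orders). Seating 5 units around a circle gives (4)! arrangements.
So 2 × (4)! = 2 × 24 = 48.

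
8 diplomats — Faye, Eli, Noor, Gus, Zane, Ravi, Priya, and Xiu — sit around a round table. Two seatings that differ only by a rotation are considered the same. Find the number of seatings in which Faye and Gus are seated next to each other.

Treat {Faye, Gus} as one unit (2 internal orders) and seat the resulting 7 units around the table: (6)! circular arrangements.
So 2 × (6)! = 2 × 720 = 1440.

1440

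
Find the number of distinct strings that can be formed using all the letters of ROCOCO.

60

The 6 letters of ROCOCO have repeats: C appearing twice and O appearing 3 times.
So there are 6! / (3!·2!) = 60 distinguishable arrangements.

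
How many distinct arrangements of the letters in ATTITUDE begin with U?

With the first slot taken by U, it remains to arrange the other 7 letters (ATTITDE).
Those 7 letters have T appearing 3 times, giving (7)!/(3!) = 840.

840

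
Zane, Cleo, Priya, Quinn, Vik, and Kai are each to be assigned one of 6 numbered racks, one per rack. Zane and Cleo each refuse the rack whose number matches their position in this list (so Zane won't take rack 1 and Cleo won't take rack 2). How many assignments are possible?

504

Let Aᵢ (for i ∈ {1, 2}) be the placements that put person i in their forbidden rack. Any j of these fix j positions, leaving (6−j)! ways to fill the rest, and there are C(2,j) ways to pick which j.
By inclusion–exclusion, the number of valid placements is Σ_{j=0}^{2} (−1)^j C(2,j)·(6−j)!.
Computing: 720 − 240 + 24 = 504.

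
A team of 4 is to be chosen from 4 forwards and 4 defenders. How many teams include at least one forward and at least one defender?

Unrestricted: C(8,4) = 70 ways to pick any 4 of the 8.
Subtract selections that omit an entire group: no forwards → C(4,4) = 1; no defenders → C(4,4) = 1.
Both groups omitted at once is impossible, so 70 − 2 = 68.

68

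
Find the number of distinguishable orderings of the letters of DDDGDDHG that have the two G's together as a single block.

Treat the 2 copies of G as a single block. The multiset to arrange is then {GG, D, D, D, D, D, H}, 7 items in all.
That gives (7)!/(5!) = 42 arrangements.

42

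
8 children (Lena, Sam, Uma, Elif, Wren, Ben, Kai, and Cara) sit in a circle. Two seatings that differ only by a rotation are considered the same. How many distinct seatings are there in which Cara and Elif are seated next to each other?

1440

Treat {Cara, Elif} as one unit (2 internal orders) and seat the resulting 7 units around the table: (6)! circular arrangements.
So 2 × (6)! = 2 × 720 = 1440.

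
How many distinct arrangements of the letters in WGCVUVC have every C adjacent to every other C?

Treat the 2 copies of C as a single block. The multiset to arrange is then {CC, G, U, V, V, W}, 6 items in all.
That gives (6)!/(2!) = 360 arrangements.

360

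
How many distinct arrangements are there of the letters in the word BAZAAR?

BAZAAR has 6 letters with A appearing 3 times.
The number of distinct arrangements is 6!/(3!) = 720/6 = 120.

120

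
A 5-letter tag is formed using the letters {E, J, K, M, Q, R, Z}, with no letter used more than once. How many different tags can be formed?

2520

This is a permutation of 5 out of 7: P(7,5) = 7!/2!.
7 × 6 × 5 × 4 × 3 = 2520.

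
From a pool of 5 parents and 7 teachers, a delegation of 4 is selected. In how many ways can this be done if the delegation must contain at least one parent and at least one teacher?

Unrestricted: C(12,4) = 495 ways to pick any 4 of the 12.
Selections missing a whole group: no parents → C(7,4) = 35; no teachers → C(5,4) = 5.
Both groups omitted at once is impossible, so 495 − 40 = 455.

455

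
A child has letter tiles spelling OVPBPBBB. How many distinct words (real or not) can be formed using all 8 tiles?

840

Letter multiplicities in OVPBPBBB: B×4, O×1, P×2, V×1.
So there are 8! / (4!·2!) = 840 distinguishable arrangements.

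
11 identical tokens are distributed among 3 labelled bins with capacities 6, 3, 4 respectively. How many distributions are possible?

Without the upper bounds there are C(13,2) = 78 ways to split 11 among 3 bins.
Subtract solutions that violate a single cap (substitute x_i' = x_i − (cap_i+1)): x_1 ≥ 7 gives C(6,2) = 15; x_2 ≥ 4 gives C(9,2) = 36; x_3 ≥ 5 gives C(8,2) = 28. Together 79.
Add back pairs where two caps are both exceeded: 1 + 0 + 6 = 7.
By inclusion–exclusion the count is 78 − 79 + 7 = 6.

6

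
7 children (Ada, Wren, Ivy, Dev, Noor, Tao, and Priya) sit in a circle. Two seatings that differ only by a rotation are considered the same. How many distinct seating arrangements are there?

720

Fix one person's seat to break rotational symmetry; the remaining 6 people can be arranged in (6)! = 720 ways.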